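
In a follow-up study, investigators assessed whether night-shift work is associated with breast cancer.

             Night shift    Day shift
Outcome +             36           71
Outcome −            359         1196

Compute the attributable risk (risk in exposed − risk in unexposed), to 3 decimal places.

Reading the table with exposure as columns: a = 36 (Night shift, case), b = 359 (Night shift, non-case), c = 71 (Day shift, case), d = 1196.
Risk in exposed = 36/395 = 0.091139; risk in unexposed = 71/1267 = 0.056038.
Risk difference = 0.091139 − 0.056038 = 0.035101

0.035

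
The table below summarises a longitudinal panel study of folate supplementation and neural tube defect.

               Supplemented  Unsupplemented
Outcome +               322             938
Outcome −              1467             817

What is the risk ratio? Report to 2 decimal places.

0.34

Reading the table with exposure as columns: a = 322 (Supplemented, case), b = 1467 (Supplemented, non-case), c = 938 (Unsupplemented, case), d = 817.
Risk in exposed = 322/1789 = 0.17999; risk in unexposed = 938/1755 = 0.53447.
RR = 0.17999 / 0.53447 = 0.33676
The risk is 66% lower among the exposed than among the unexposed.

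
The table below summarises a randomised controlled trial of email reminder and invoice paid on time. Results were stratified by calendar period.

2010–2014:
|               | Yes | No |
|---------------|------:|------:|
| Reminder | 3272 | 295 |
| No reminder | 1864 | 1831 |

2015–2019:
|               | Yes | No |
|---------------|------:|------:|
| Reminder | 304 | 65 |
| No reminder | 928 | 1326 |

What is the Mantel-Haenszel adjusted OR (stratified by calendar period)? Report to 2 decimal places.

9.91

OR_MH = Σ(aᵢdᵢ/nᵢ) / Σ(bᵢcᵢ/nᵢ), where nᵢ is the stratum total.
Stratum 1 (2010–2014): n = 7262; a·d/n = 3272·1831/7262 = 824.9838; b·c/n = 295·1864/7262 = 75.7202
Stratum 2 (2015–2019): n = 2623; a·d/n = 304·1326/2623 = 153.6805; b·c/n = 65·928/2623 = 22.9966
OR_MH = (824.9838 + 153.6805) / (75.7202 + 22.9966) = 978.6643 / 98.7168 = 9.91386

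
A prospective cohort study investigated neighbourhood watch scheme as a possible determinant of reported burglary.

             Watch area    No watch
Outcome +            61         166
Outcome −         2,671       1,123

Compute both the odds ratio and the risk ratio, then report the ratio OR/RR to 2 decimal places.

0.89

Reading the table with exposure as columns: a = 61 (Watch area, case), b = 2671 (Watch area, non-case), c = 166 (No watch, case), d = 1123.
OR = (61·1123)/(2671·166) = 68503/443386 = 0.15450
Risk in exposed = 61/2732 = 0.02233; risk in unexposed = 166/1289 = 0.12878; RR = 0.17338
OR/RR = 0.15450 / 0.17338 = 0.89111
The outcome is not rare, so the OR lies further from 1 than the RR.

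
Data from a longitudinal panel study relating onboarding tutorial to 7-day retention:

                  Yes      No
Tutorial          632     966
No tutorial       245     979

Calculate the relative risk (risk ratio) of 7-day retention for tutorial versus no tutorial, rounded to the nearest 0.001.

Cells: a = 632, b = 966, c = 245, d = 979.
Risk in exposed = 632/1598 = 0.39549; risk in unexposed = 245/1224 = 0.20016.
RR = 0.39549 / 0.20016 = 1.97586
The risk among the exposed is 1.98 times that among the unexposed.

1.976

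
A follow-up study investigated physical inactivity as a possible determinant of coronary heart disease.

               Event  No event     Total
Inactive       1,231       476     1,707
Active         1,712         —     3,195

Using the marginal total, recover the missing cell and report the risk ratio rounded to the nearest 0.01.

1.35

The missing cell is in the unexposed row: 3195 − 1712 = 1483.
So a = 1231, b = 476, c = 1712, d = 1483.
RR = [a/(a+b)] / [c/(c+d)] = (1231/1707) / (1712/3195) = 0.72115/0.53584 = 1.34583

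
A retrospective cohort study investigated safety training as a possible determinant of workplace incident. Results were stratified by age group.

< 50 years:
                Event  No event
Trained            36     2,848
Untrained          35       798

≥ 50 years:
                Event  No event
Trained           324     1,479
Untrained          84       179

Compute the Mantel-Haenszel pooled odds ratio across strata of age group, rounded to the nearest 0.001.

OR_MH = Σ(aᵢdᵢ/nᵢ) / Σ(bᵢcᵢ/nᵢ), where nᵢ is the stratum total.
Stratum 1 (< 50 years): n = 3717; a·d/n = 36·798/3717 = 7.7288; b·c/n = 2848·35/3717 = 26.8173
Stratum 2 (≥ 50 years): n = 2066; a·d/n = 324·179/2066 = 28.0716; b·c/n = 1479·84/2066 = 60.1336
OR_MH = (7.7288 + 28.0716) / (26.8173 + 60.1336) = 35.8004 / 86.9509 = 0.41173

0.412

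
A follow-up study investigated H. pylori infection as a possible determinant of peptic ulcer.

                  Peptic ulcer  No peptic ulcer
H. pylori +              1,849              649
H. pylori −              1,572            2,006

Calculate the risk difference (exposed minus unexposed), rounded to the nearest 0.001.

0.301

Cells: a = 1849, b = 649, c = 1572, d = 2006.
Risk in exposed = 1849/2498 = 0.740192; risk in unexposed = 1572/3578 = 0.439352.
Risk difference = 0.740192 − 0.439352 = 0.300841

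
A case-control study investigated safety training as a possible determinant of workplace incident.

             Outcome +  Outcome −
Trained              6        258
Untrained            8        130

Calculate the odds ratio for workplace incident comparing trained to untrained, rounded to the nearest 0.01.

0.38

Cells: a = 6, b = 258, c = 8, d = 130.
OR = (a·d)/(b·c) = (6 × 130) / (258 × 8) = 780 / 2064 = 0.37791
Exposure is associated with lower odds of workplace incident (OR = 0.38 < 1).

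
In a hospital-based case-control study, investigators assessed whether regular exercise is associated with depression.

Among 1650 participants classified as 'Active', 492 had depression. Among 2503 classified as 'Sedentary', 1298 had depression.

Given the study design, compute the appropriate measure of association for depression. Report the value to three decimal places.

From the description: a = 492, b = 1158, c = 1298, d = 1205.
This is a hospital-based case-control study: participants were sampled on outcome status, so risks in the source population cannot be estimated directly — relative risk is not valid here. The odds ratio is the appropriate measure.
OR = (a·d)/(b·c) = (492 × 1205) / (1158 × 1298) = 592860 / 1503084 = 0.39443

0.394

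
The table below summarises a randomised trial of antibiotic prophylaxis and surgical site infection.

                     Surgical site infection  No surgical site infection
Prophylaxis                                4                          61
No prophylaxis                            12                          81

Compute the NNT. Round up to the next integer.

15

Risk in treated group = 4/65 = 0.06154; risk in control = 12/93 = 0.12903.
Absolute risk reduction = 0.12903 − 0.06154 = 0.06749
NNT = 1 / ARR = 1 / 0.06749 = 14.816 → round up → 15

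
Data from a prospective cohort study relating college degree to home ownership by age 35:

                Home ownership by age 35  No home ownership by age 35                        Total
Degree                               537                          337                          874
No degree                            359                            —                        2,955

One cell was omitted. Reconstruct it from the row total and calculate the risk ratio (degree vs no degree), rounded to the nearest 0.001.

5.057

The missing cell is in the unexposed row: 2955 − 359 = 2596.
So a = 537, b = 337, c = 359, d = 2596.
RR = [a/(a+b)] / [c/(c+d)] = (537/874) / (359/2955) = 0.61442/0.12149 = 5.05738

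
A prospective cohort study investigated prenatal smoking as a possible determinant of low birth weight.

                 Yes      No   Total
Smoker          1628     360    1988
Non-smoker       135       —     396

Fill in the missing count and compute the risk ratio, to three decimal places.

The missing cell is in the unexposed row: 396 − 135 = 261.
So a = 1628, b = 360, c = 135, d = 261.
RR = [a/(a+b)] / [c/(c+d)] = (1628/1988) / (135/396) = 0.81891/0.34091 = 2.40215

2.402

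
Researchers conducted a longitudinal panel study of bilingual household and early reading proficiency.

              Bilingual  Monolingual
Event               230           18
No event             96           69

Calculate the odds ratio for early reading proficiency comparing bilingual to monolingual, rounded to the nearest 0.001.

Reading the table with exposure as columns: a = 230 (Bilingual, case), b = 96 (Bilingual, non-case), c = 18 (Monolingual, case), d = 69.
OR = (a·d)/(b·c) = (230 × 69) / (96 × 18) = 15870 / 1728 = 9.18403
The odds of early reading proficiency are about 9.18 times as high in the bilingual group.

9.184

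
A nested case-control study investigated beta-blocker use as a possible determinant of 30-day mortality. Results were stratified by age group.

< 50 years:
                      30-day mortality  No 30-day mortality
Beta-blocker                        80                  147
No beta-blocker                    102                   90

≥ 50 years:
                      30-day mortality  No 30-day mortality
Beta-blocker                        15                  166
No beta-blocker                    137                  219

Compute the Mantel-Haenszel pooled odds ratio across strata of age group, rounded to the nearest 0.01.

OR_MH = Σ(aᵢdᵢ/nᵢ) / Σ(bᵢcᵢ/nᵢ), where nᵢ is the stratum total.
Stratum 1 (< 50 years): n = 419; a·d/n = 80·90/419 = 17.1838; b·c/n = 147·102/419 = 35.7852
Stratum 2 (≥ 50 years): n = 537; a·d/n = 15·219/537 = 6.1173; b·c/n = 166·137/537 = 42.3501
OR_MH = (17.1838 + 6.1173) / (35.7852 + 42.3501) = 23.3011 / 78.1353 = 0.29821

0.30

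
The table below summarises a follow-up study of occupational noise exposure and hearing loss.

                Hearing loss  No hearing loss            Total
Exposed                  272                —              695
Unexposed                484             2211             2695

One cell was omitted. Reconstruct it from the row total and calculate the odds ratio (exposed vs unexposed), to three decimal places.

The missing cell is in the exposed row: 695 − 272 = 423.
So a = 272, b = 423, c = 484, d = 2211.
OR = (a·d)/(b·c) = (272 × 2211) / (423 × 484) = 601392 / 204732 = 2.93746

2.937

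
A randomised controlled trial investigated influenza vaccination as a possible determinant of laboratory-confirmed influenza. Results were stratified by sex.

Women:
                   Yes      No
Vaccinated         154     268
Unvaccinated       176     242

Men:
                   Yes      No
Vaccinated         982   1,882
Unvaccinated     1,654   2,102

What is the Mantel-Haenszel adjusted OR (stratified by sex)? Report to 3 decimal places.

OR_MH = Σ(aᵢdᵢ/nᵢ) / Σ(bᵢcᵢ/nᵢ), where nᵢ is the stratum total.
Stratum 1 (Women): n = 840; a·d/n = 154·242/840 = 44.3667; b·c/n = 268·176/840 = 56.1524
Stratum 2 (Men): n = 6620; a·d/n = 982·2102/6620 = 311.8073; b·c/n = 1882·1654/6620 = 470.2157
OR_MH = (44.3667 + 311.8073) / (56.1524 + 470.2157) = 356.1739 / 526.3681 = 0.67666

0.677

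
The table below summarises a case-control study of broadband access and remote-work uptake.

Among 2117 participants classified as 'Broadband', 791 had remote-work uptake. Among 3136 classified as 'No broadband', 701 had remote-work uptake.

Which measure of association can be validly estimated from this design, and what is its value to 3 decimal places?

2.072

From the description: a = 791, b = 1326, c = 701, d = 2435.
This is a case-control study: participants were sampled on outcome status, so risks in the source population cannot be estimated directly — relative risk is not valid here. The odds ratio is the appropriate measure.
OR = (a·d)/(b·c) = (791 × 2435) / (1326 × 701) = 1926085 / 929526 = 2.07212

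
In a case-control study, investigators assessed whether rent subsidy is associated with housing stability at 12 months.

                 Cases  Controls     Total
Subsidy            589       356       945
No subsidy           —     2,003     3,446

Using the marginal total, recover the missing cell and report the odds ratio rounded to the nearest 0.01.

2.30

The missing cell is in the unexposed row: 3446 − 2003 = 1443.
So a = 589, b = 356, c = 1443, d = 2003.
OR = (a·d)/(b·c) = (589 × 2003) / (356 × 1443) = 1179767 / 513708 = 2.29657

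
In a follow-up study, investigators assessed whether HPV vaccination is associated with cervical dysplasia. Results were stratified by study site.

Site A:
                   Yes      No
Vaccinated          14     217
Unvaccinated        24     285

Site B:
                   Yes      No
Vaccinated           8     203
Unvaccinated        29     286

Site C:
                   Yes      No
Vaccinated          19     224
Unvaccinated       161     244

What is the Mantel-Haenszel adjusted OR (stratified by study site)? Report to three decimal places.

OR_MH = Σ(aᵢdᵢ/nᵢ) / Σ(bᵢcᵢ/nᵢ), where nᵢ is the stratum total.
Stratum 1 (Site A): n = 540; a·d/n = 14·285/540 = 7.3889; b·c/n = 217·24/540 = 9.6444
Stratum 2 (Site B): n = 526; a·d/n = 8·286/526 = 4.3498; b·c/n = 203·29/526 = 11.1920
Stratum 3 (Site C): n = 648; a·d/n = 19·244/648 = 7.1543; b·c/n = 224·161/648 = 55.6543
OR_MH = (7.3889 + 4.3498 + 7.1543) / (9.6444 + 11.1920 + 55.6543) = 18.8930 / 76.4908 = 0.24700

0.247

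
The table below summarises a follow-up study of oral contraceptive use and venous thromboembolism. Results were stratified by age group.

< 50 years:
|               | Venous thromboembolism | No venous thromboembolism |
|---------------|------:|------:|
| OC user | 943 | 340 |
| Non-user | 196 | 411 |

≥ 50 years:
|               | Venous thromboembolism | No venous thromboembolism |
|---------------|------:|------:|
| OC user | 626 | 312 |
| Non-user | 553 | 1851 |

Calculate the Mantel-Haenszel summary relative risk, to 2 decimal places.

2.61

RR_MH = Σ(aᵢ·n₀ᵢ/nᵢ) / Σ(cᵢ·n₁ᵢ/nᵢ), with n₁ᵢ = aᵢ+bᵢ (exposed), n₀ᵢ = cᵢ+dᵢ (unexposed), nᵢ = n₁ᵢ+n₀ᵢ.
Stratum 1 (< 50 years): n₁ = 1283, n₀ = 607, n = 1890; a·n₀/n = 943·607/1890 = 302.8577; c·n₁/n = 196·1283/1890 = 133.0519
Stratum 2 (≥ 50 years): n₁ = 938, n₀ = 2404, n = 3342; a·n₀/n = 626·2404/3342 = 450.3004; c·n₁/n = 553·938/3342 = 155.2107
RR_MH = (302.8577 + 450.3004) / (133.0519 + 155.2107) = 753.1581 / 288.2625 = 2.61275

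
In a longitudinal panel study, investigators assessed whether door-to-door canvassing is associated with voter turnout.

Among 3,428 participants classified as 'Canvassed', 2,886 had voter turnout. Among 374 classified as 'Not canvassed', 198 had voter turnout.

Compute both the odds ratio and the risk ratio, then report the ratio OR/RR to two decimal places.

2.98

From the description: a = 2886, b = 542, c = 198, d = 176.
OR = (2886·176)/(542·198) = 507936/107316 = 4.73309
Risk in exposed = 2886/3428 = 0.84189; risk in unexposed = 198/374 = 0.52941; RR = 1.59024
OR/RR = 4.73309 / 1.59024 = 2.97634
The outcome is not rare, so the OR lies further from 1 than the RR.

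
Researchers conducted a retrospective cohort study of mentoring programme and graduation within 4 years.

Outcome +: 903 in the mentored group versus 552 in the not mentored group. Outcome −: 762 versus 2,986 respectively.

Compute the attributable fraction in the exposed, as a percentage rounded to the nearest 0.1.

From the description: a = 903, b = 762, c = 552, d = 2986.
Risk in exposed = 903/1665 = 0.54234; risk in unexposed = 552/3538 = 0.15602.
RR = 0.54234/0.15602 = 3.47610
AR% = (RR − 1)/RR × 100 = (3.47610 − 1)/3.47610 × 100 = 71.2321%

71.2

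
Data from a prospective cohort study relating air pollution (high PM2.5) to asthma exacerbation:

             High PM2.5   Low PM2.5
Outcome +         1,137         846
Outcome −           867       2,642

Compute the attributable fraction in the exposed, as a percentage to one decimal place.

Reading the table with exposure as columns: a = 1137 (High PM2.5, case), b = 867 (High PM2.5, non-case), c = 846 (Low PM2.5, case), d = 2642.
Risk in exposed = 1137/2004 = 0.56737; risk in unexposed = 846/3488 = 0.24255.
RR = 0.56737/0.24255 = 2.33921
AR% = (RR − 1)/RR × 100 = (2.33921 − 1)/2.33921 × 100 = 57.2505%

57.3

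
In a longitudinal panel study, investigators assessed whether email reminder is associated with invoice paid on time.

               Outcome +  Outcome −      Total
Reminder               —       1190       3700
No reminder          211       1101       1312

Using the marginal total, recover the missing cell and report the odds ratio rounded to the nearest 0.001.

11.006

The missing cell is in the exposed row: 3700 − 1190 = 2510.
So a = 2510, b = 1190, c = 211, d = 1101.
OR = (a·d)/(b·c) = (2510 × 1101) / (1190 × 211) = 2763510 / 251090 = 11.00605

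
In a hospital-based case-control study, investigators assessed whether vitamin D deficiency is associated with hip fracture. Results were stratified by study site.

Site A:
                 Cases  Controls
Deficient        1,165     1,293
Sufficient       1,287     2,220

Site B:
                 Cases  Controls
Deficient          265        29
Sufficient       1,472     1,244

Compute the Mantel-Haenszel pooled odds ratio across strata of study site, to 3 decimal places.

1.853

OR_MH = Σ(aᵢdᵢ/nᵢ) / Σ(bᵢcᵢ/nᵢ), where nᵢ is the stratum total.
Stratum 1 (Site A): n = 5965; a·d/n = 1165·2220/5965 = 433.5792; b·c/n = 1293·1287/5965 = 278.9759
Stratum 2 (Site B): n = 3010; a·d/n = 265·1244/3010 = 109.5216; b·c/n = 29·1472/3010 = 14.1821
OR_MH = (433.5792 + 109.5216) / (278.9759 + 14.1821) = 543.1008 / 293.1579 = 1.85259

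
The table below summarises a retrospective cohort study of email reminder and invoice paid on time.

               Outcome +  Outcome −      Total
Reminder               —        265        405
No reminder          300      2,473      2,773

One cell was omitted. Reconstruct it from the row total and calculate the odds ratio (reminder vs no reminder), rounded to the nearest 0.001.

4.355

The missing cell is in the exposed row: 405 − 265 = 140.
So a = 140, b = 265, c = 300, d = 2473.
OR = (a·d)/(b·c) = (140 × 2473) / (265 × 300) = 346220 / 79500 = 4.35497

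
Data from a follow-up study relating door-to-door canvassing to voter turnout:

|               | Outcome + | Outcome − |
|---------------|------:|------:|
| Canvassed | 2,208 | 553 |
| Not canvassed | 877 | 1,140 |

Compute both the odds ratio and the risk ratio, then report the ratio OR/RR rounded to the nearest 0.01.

2.82

Cells: a = 2208, b = 553, c = 877, d = 1140.
OR = (2208·1140)/(553·877) = 2517120/484981 = 5.19014
Risk in exposed = 2208/2761 = 0.79971; risk in unexposed = 877/2017 = 0.43480; RR = 1.83924
OR/RR = 5.19014 / 1.83924 = 2.82189
The outcome is not rare, so the OR lies further from 1 than the RR.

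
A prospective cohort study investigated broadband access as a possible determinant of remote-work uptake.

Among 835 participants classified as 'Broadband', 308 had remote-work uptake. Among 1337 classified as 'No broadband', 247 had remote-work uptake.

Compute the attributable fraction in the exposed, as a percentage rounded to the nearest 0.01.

From the description: a = 308, b = 527, c = 247, d = 1090.
Risk in exposed = 308/835 = 0.36886; risk in unexposed = 247/1337 = 0.18474.
RR = 0.36886/0.18474 = 1.99664
AR% = (RR − 1)/RR × 100 = (1.99664 − 1)/1.99664 × 100 = 49.9157%

49.92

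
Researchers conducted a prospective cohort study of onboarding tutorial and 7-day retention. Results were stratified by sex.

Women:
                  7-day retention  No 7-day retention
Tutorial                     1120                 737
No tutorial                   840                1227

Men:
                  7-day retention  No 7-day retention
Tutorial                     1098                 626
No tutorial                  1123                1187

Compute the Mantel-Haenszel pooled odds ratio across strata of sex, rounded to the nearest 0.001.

OR_MH = Σ(aᵢdᵢ/nᵢ) / Σ(bᵢcᵢ/nᵢ), where nᵢ is the stratum total.
Stratum 1 (Women): n = 3924; a·d/n = 1120·1227/3924 = 350.2141; b·c/n = 737·840/3924 = 157.7676
Stratum 2 (Men): n = 4034; a·d/n = 1098·1187/4034 = 323.0853; b·c/n = 626·1123/4034 = 174.2682
OR_MH = (350.2141 + 323.0853) / (157.7676 + 174.2682) = 673.2993 / 332.0358 = 2.02779

2.028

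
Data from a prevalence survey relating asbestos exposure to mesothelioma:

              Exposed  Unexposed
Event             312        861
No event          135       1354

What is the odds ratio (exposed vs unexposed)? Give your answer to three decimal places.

3.634

Reading the table with exposure as columns: a = 312 (Exposed, case), b = 135 (Exposed, non-case), c = 861 (Unexposed, case), d = 1354.
OR = (a·d)/(b·c) = (312 × 1354) / (135 × 861) = 422448 / 116235 = 3.63443
The odds of mesothelioma are about 3.63 times as high in the exposed group.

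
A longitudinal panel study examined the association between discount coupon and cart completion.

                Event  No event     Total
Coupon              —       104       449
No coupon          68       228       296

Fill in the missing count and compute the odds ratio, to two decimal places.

11.12

The missing cell is in the exposed row: 449 − 104 = 345.
So a = 345, b = 104, c = 68, d = 228.
OR = (a·d)/(b·c) = (345 × 228) / (104 × 68) = 78660 / 7072 = 11.12274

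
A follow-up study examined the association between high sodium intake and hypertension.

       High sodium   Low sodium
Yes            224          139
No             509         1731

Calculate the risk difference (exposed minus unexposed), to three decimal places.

Reading the table with exposure as columns: a = 224 (High sodium, case), b = 509 (High sodium, non-case), c = 139 (Low sodium, case), d = 1731.
Risk in exposed = 224/733 = 0.305593; risk in unexposed = 139/1870 = 0.074332.
Risk difference = 0.305593 − 0.074332 = 0.231262

0.231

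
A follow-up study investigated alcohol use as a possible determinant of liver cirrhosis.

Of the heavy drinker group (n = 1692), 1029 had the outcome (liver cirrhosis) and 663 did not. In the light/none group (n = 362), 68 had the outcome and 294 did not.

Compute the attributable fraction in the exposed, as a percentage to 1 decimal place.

69.1

From the description: a = 1029, b = 663, c = 68, d = 294.
Risk in exposed = 1029/1692 = 0.60816; risk in unexposed = 68/362 = 0.18785.
RR = 0.60816/0.18785 = 3.23754
AR% = (RR − 1)/RR × 100 = (3.23754 − 1)/3.23754 × 100 = 69.1123%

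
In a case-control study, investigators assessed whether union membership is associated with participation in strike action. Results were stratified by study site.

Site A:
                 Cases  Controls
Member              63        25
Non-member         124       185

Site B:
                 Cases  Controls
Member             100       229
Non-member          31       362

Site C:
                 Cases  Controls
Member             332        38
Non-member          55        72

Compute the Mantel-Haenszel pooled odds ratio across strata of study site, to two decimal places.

OR_MH = Σ(aᵢdᵢ/nᵢ) / Σ(bᵢcᵢ/nᵢ), where nᵢ is the stratum total.
Stratum 1 (Site A): n = 397; a·d/n = 63·185/397 = 29.3577; b·c/n = 25·124/397 = 7.8086
Stratum 2 (Site B): n = 722; a·d/n = 100·362/722 = 50.1385; b·c/n = 229·31/722 = 9.8324
Stratum 3 (Site C): n = 497; a·d/n = 332·72/497 = 48.0966; b·c/n = 38·55/497 = 4.2052
OR_MH = (29.3577 + 50.1385 + 48.0966) / (7.8086 + 9.8324 + 4.2052) = 127.5928 / 21.8462 = 5.84050

5.84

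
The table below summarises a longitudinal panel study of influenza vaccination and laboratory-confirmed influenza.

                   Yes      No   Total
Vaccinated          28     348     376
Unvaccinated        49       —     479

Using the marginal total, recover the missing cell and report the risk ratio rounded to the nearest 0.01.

0.73

The missing cell is in the unexposed row: 479 − 49 = 430.
So a = 28, b = 348, c = 49, d = 430.
RR = [a/(a+b)] / [c/(c+d)] = (28/376) / (49/479) = 0.07447/0.10230 = 0.72796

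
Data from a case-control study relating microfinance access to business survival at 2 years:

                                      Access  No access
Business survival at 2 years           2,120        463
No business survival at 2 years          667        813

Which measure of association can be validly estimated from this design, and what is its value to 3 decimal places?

5.581

Reading the table with exposure as columns: a = 2120 (Access, case), b = 667 (Access, non-case), c = 463 (No access, case), d = 813.
This is a case-control study: participants were sampled on outcome status, so risks in the source population cannot be estimated directly — relative risk is not valid here. The odds ratio is the appropriate measure.
OR = (a·d)/(b·c) = (2120 × 813) / (667 × 463) = 1723560 / 308821 = 5.58110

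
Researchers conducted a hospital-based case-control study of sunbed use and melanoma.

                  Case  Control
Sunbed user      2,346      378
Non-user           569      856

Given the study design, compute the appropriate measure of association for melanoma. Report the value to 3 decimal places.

9.337

Cells: a = 2346, b = 378, c = 569, d = 856.
This is a hospital-based case-control study: participants were sampled on outcome status, so risks in the source population cannot be estimated directly — relative risk is not valid here. The odds ratio is the appropriate measure.
OR = (a·d)/(b·c) = (2346 × 856) / (378 × 569) = 2008176 / 215082 = 9.33679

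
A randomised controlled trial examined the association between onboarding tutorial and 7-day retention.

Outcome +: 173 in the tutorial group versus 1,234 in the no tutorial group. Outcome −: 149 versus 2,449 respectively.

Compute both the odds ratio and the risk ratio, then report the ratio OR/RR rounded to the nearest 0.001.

From the description: a = 173, b = 149, c = 1234, d = 2449.
OR = (173·2449)/(149·1234) = 423677/183866 = 2.30427
Risk in exposed = 173/322 = 0.53727; risk in unexposed = 1234/3683 = 0.33505; RR = 1.60353
OR/RR = 2.30427 / 1.60353 = 1.43700
The outcome is not rare, so the OR lies further from 1 than the RR.

1.437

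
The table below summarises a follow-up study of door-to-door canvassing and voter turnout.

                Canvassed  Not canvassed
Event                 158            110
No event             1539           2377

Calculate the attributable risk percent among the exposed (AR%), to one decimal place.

Reading the table with exposure as columns: a = 158 (Canvassed, case), b = 1539 (Canvassed, non-case), c = 110 (Not canvassed, case), d = 2377.
Risk in exposed = 158/1697 = 0.09311; risk in unexposed = 110/2487 = 0.04423.
RR = 0.09311/0.04423 = 2.10503
AR% = (RR − 1)/RR × 100 = (2.10503 − 1)/2.10503 × 100 = 52.4947%

52.5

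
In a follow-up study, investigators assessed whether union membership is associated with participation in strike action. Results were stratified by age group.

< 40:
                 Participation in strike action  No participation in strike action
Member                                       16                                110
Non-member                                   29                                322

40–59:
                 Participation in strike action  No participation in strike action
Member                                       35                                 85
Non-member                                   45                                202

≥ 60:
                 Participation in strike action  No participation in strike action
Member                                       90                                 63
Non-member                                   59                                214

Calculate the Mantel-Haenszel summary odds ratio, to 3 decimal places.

OR_MH = Σ(aᵢdᵢ/nᵢ) / Σ(bᵢcᵢ/nᵢ), where nᵢ is the stratum total.
Stratum 1 (< 40): n = 477; a·d/n = 16·322/477 = 10.8008; b·c/n = 110·29/477 = 6.6876
Stratum 2 (40–59): n = 367; a·d/n = 35·202/367 = 19.2643; b·c/n = 85·45/367 = 10.4223
Stratum 3 (≥ 60): n = 426; a·d/n = 90·214/426 = 45.2113; b·c/n = 63·59/426 = 8.7254
OR_MH = (10.8008 + 19.2643 + 45.2113) / (6.6876 + 10.4223 + 8.7254) = 75.2764 / 25.8353 = 2.91370

2.914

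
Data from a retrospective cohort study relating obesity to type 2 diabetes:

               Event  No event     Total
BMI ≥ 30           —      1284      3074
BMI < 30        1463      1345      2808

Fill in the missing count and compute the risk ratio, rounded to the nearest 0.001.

1.118

The missing cell is in the exposed row: 3074 − 1284 = 1790.
So a = 1790, b = 1284, c = 1463, d = 1345.
RR = [a/(a+b)] / [c/(c+d)] = (1790/3074) / (1463/2808) = 0.58230/0.52101 = 1.11764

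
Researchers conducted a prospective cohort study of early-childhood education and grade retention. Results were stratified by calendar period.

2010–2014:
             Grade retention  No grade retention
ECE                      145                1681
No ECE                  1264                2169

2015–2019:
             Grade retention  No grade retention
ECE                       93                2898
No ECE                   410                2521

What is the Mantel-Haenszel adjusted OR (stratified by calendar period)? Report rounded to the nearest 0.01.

OR_MH = Σ(aᵢdᵢ/nᵢ) / Σ(bᵢcᵢ/nᵢ), where nᵢ is the stratum total.
Stratum 1 (2010–2014): n = 5259; a·d/n = 145·2169/5259 = 59.8032; b·c/n = 1681·1264/5259 = 404.0281
Stratum 2 (2015–2019): n = 5922; a·d/n = 93·2521/5922 = 39.5902; b·c/n = 2898·410/5922 = 200.6383
OR_MH = (59.8032 + 39.5902) / (404.0281 + 200.6383) = 99.3934 / 604.6664 = 0.16438

0.16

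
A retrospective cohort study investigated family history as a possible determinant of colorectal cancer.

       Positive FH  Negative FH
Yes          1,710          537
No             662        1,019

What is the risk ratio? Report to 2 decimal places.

2.09

Reading the table with exposure as columns: a = 1710 (Positive FH, case), b = 662 (Positive FH, non-case), c = 537 (Negative FH, case), d = 1019.
Risk in exposed = 1710/2372 = 0.72091; risk in unexposed = 537/1556 = 0.34512.
RR = 0.72091 / 0.34512 = 2.08890
The risk among the exposed is 2.09 times that among the unexposed.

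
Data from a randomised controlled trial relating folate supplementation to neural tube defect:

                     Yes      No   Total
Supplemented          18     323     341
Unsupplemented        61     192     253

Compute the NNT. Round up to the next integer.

Risk in treated group = 18/341 = 0.05279; risk in control = 61/253 = 0.24111.
Absolute risk reduction = 0.24111 − 0.05279 = 0.18832
NNT = 1 / ARR = 1 / 0.18832 = 5.310 → round up → 6

6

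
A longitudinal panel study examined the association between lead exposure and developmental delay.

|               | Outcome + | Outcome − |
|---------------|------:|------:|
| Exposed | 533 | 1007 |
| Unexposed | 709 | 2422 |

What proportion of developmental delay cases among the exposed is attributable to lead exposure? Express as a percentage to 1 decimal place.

Cells: a = 533, b = 1007, c = 709, d = 2422.
Risk in exposed = 533/1540 = 0.34610; risk in unexposed = 709/3131 = 0.22645.
RR = 0.34610/0.22645 = 1.52842
AR% = (RR − 1)/RR × 100 = (1.52842 − 1)/1.52842 × 100 = 34.5730%

34.6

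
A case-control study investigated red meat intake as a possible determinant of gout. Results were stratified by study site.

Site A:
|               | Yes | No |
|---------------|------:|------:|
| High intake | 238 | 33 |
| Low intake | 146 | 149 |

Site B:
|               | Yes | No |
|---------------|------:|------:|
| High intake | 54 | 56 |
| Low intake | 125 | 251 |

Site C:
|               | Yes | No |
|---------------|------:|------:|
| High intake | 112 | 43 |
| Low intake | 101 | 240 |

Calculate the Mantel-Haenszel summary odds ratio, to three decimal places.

4.570

OR_MH = Σ(aᵢdᵢ/nᵢ) / Σ(bᵢcᵢ/nᵢ), where nᵢ is the stratum total.
Stratum 1 (Site A): n = 566; a·d/n = 238·149/566 = 62.6537; b·c/n = 33·146/566 = 8.5124
Stratum 2 (Site B): n = 486; a·d/n = 54·251/486 = 27.8889; b·c/n = 56·125/486 = 14.4033
Stratum 3 (Site C): n = 496; a·d/n = 112·240/496 = 54.1935; b·c/n = 43·101/496 = 8.7560
OR_MH = (62.6537 + 27.8889 + 54.1935) / (8.5124 + 14.4033 + 8.7560) = 144.7361 / 31.6717 = 4.56989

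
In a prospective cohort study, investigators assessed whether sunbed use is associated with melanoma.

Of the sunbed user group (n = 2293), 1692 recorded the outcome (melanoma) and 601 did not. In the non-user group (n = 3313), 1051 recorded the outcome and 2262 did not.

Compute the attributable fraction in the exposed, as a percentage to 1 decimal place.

57.0

From the description: a = 1692, b = 601, c = 1051, d = 2262.
Risk in exposed = 1692/2293 = 0.73790; risk in unexposed = 1051/3313 = 0.31724.
RR = 0.73790/0.31724 = 2.32603
AR% = (RR − 1)/RR × 100 = (2.32603 − 1)/2.32603 × 100 = 57.0083%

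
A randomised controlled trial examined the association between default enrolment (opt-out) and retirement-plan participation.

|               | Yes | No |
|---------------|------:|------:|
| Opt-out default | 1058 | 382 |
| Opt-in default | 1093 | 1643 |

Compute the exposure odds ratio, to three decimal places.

Cells: a = 1058, b = 382, c = 1093, d = 1643.
OR = (a·d)/(b·c) = (1058 × 1643) / (382 × 1093) = 1738294 / 417526 = 4.16332
The odds of retirement-plan participation are about 4.16 times as high in the opt-out default group.

4.163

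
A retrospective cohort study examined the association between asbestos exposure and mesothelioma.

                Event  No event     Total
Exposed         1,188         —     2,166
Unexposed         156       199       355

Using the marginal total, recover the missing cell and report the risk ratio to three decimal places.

1.248

The missing cell is in the exposed row: 2166 − 1188 = 978.
So a = 1188, b = 978, c = 156, d = 199.
RR = [a/(a+b)] / [c/(c+d)] = (1188/2166) / (156/355) = 0.54848/0.43944 = 1.24814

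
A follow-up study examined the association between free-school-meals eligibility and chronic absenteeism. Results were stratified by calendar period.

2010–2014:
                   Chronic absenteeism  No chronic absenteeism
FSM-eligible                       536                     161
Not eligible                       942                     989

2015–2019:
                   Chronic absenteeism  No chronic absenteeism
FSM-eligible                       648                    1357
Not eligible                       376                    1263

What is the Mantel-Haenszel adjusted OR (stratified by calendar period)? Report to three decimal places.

2.156

OR_MH = Σ(aᵢdᵢ/nᵢ) / Σ(bᵢcᵢ/nᵢ), where nᵢ is the stratum total.
Stratum 1 (2010–2014): n = 2628; a·d/n = 536·989/2628 = 201.7139; b·c/n = 161·942/2628 = 57.7100
Stratum 2 (2015–2019): n = 3644; a·d/n = 648·1263/3644 = 224.5950; b·c/n = 1357·376/3644 = 140.0198
OR_MH = (201.7139 + 224.5950) / (57.7100 + 140.0198) = 426.3088 / 197.7298 = 2.15602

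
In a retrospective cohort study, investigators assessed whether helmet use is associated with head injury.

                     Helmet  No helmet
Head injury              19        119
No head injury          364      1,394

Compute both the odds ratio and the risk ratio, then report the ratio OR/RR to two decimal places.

Reading the table with exposure as columns: a = 19 (Helmet, case), b = 364 (Helmet, non-case), c = 119 (No helmet, case), d = 1394.
OR = (19·1394)/(364·119) = 26486/43316 = 0.61146
Risk in exposed = 19/383 = 0.04961; risk in unexposed = 119/1513 = 0.07865; RR = 0.63073
OR/RR = 0.61146 / 0.63073 = 0.96944
The outcome is rare in both groups, so OR ≈ RR (ratio near 1).

0.97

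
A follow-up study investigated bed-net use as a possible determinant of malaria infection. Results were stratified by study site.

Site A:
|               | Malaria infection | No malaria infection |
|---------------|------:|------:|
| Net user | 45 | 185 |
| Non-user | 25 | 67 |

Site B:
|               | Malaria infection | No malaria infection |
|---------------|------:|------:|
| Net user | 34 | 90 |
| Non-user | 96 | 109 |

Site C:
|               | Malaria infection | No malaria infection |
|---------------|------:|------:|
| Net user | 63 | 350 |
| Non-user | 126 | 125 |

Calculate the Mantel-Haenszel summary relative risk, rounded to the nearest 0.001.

0.437

RR_MH = Σ(aᵢ·n₀ᵢ/nᵢ) / Σ(cᵢ·n₁ᵢ/nᵢ), with n₁ᵢ = aᵢ+bᵢ (exposed), n₀ᵢ = cᵢ+dᵢ (unexposed), nᵢ = n₁ᵢ+n₀ᵢ.
Stratum 1 (Site A): n₁ = 230, n₀ = 92, n = 322; a·n₀/n = 45·92/322 = 12.8571; c·n₁/n = 25·230/322 = 17.8571
Stratum 2 (Site B): n₁ = 124, n₀ = 205, n = 329; a·n₀/n = 34·205/329 = 21.1854; c·n₁/n = 96·124/329 = 36.1824
Stratum 3 (Site C): n₁ = 413, n₀ = 251, n = 664; a·n₀/n = 63·251/664 = 23.8148; c·n₁/n = 126·413/664 = 78.3705
RR_MH = (12.8571 + 21.1854 + 23.8148) / (17.8571 + 36.1824 + 78.3705) = 57.8573 / 132.4100 = 0.43696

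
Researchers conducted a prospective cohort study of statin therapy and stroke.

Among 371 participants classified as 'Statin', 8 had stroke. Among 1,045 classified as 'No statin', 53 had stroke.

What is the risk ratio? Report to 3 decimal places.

0.425

From the description: a = 8, b = 363, c = 53, d = 992.
Risk in exposed = 8/371 = 0.02156; risk in unexposed = 53/1045 = 0.05072.
RR = 0.02156 / 0.05072 = 0.42516
The risk is 57% lower among the exposed than among the unexposed.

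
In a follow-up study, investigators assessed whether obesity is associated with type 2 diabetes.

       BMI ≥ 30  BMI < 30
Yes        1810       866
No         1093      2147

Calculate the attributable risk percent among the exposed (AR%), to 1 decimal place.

Reading the table with exposure as columns: a = 1810 (BMI ≥ 30, case), b = 1093 (BMI ≥ 30, non-case), c = 866 (BMI < 30, case), d = 2147.
Risk in exposed = 1810/2903 = 0.62349; risk in unexposed = 866/3013 = 0.28742.
RR = 0.62349/0.28742 = 2.16927
AR% = (RR − 1)/RR × 100 = (2.16927 − 1)/2.16927 × 100 = 53.9015%

53.9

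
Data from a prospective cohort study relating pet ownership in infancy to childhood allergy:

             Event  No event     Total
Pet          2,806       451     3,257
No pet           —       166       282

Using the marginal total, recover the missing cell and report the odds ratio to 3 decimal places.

8.904

The missing cell is in the unexposed row: 282 − 166 = 116.
So a = 2806, b = 451, c = 116, d = 166.
OR = (a·d)/(b·c) = (2806 × 166) / (451 × 116) = 465796 / 52316 = 8.90351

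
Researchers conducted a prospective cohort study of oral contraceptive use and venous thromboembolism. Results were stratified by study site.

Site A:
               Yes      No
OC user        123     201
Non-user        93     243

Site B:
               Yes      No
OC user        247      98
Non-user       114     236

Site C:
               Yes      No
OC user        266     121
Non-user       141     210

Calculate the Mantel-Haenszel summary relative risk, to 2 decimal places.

1.78

RR_MH = Σ(aᵢ·n₀ᵢ/nᵢ) / Σ(cᵢ·n₁ᵢ/nᵢ), with n₁ᵢ = aᵢ+bᵢ (exposed), n₀ᵢ = cᵢ+dᵢ (unexposed), nᵢ = n₁ᵢ+n₀ᵢ.
Stratum 1 (Site A): n₁ = 324, n₀ = 336, n = 660; a·n₀/n = 123·336/660 = 62.6182; c·n₁/n = 93·324/660 = 45.6545
Stratum 2 (Site B): n₁ = 345, n₀ = 350, n = 695; a·n₀/n = 247·350/695 = 124.3885; c·n₁/n = 114·345/695 = 56.5899
Stratum 3 (Site C): n₁ = 387, n₀ = 351, n = 738; a·n₀/n = 266·351/738 = 126.5122; c·n₁/n = 141·387/738 = 73.9390
RR_MH = (62.6182 + 124.3885 + 126.5122) / (45.6545 + 56.5899 + 73.9390) = 313.5189 / 176.1835 = 1.77950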